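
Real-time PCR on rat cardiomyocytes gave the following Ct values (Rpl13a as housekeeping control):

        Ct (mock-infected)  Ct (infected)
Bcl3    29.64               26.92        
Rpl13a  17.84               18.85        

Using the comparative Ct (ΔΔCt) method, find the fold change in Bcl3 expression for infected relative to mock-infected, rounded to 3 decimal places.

13.269

ΔCt(mock-infected) = 29.640 − 17.840 = 11.800
ΔCt(infected) = 26.920 − 18.850 = 8.070
ΔΔCt = 8.070 − 11.800 = -3.730
Fold change = 2^(−(-3.730)) = 2^3.730 = 13.2691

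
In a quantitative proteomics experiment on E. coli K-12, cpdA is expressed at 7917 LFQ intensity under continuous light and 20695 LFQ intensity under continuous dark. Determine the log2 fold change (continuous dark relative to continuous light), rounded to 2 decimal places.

Fold change = 20695 / 7917 = 2.6140
log2(2.6140) = 1.386

1.39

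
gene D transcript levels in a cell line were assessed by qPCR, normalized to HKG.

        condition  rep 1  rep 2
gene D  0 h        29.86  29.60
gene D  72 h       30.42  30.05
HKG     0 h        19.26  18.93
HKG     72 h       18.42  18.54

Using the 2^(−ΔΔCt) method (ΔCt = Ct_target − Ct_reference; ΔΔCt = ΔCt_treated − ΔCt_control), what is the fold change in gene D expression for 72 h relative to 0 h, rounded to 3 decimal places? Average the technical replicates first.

Mean Ct: gene D 0 h 29.730; gene D 72 h 30.235; HKG 0 h 19.095; HKG 72 h 18.480
ΔCt(0 h) = 29.730 − 19.095 = 10.635
ΔCt(72 h) = 30.235 − 18.480 = 11.755
ΔΔCt = 11.755 − 10.635 = 1.120
Fold change = 2^(−1.120) = 0.4601

0.460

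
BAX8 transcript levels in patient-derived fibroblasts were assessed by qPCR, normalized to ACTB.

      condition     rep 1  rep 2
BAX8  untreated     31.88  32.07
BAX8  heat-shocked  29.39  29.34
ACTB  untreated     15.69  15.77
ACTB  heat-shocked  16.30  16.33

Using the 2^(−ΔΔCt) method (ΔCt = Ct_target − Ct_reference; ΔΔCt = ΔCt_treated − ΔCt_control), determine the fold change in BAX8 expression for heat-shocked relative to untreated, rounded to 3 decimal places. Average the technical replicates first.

9.158

Mean Ct: BAX8 untreated 31.975; BAX8 heat-shocked 29.365; ACTB untreated 15.730; ACTB heat-shocked 16.315
ΔCt(untreated) = 31.975 − 15.730 = 16.245
ΔCt(heat-shocked) = 29.365 − 16.315 = 13.050
ΔΔCt = 13.050 − 16.245 = -3.195
Fold change = 2^(−(-3.195)) = 2^3.195 = 9.1578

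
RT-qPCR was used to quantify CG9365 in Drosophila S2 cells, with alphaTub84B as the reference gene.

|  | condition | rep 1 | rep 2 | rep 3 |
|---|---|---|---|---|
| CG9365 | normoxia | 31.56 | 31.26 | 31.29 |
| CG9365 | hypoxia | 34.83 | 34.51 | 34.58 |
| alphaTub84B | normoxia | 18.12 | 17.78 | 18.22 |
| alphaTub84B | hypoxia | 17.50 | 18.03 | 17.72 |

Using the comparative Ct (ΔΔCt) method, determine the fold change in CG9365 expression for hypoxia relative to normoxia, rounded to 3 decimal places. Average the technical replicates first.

0.085

Mean Ct: CG9365 normoxia 31.370; CG9365 hypoxia 34.640; alphaTub84B normoxia 18.040; alphaTub84B hypoxia 17.750
ΔCt(normoxia) = 31.370 − 18.040 = 13.330
ΔCt(hypoxia) = 34.640 − 17.750 = 16.890
ΔΔCt = 16.890 − 13.330 = 3.560
Fold change = 2^(−3.560) = 0.0848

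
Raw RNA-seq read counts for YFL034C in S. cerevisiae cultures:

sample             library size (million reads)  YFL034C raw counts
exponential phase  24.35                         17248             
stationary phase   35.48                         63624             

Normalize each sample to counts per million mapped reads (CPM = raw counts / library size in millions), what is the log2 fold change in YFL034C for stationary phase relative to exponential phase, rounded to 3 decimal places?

CPM(exponential phase) = 17248 / 24.35 = 708.3368
CPM(stationary phase) = 63624 / 35.48 = 1793.2356
Fold change = 1793.2356 / 708.3368 = 2.53161
log2(2.53161) = 1.3401

1.340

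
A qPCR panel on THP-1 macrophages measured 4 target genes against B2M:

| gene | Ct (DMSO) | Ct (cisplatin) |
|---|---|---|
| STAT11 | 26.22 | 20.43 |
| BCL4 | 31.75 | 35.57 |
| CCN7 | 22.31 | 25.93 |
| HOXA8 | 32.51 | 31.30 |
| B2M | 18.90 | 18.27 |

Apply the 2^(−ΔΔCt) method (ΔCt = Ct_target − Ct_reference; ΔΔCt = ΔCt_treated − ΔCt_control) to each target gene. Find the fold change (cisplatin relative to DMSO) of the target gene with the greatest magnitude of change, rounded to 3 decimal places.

35.753

STAT11: ΔΔCt = (20.43−18.27) − (26.22−18.90) = 2.16 − 7.32 = -5.16; fold change = 2^5.16 = 35.753
BCL4: ΔΔCt = (35.57−18.27) − (31.75−18.90) = 17.30 − 12.85 = 4.45; fold change = 2^-4.45 = 0.046
CCN7: ΔΔCt = (25.93−18.27) − (22.31−18.90) = 7.66 − 3.41 = 4.25; fold change = 2^-4.25 = 0.053
HOXA8: ΔΔCt = (31.30−18.27) − (32.51−18.90) = 13.03 − 13.61 = -0.58; fold change = 2^0.58 = 1.495
STAT11 has the largest |ΔΔCt| = 5.16.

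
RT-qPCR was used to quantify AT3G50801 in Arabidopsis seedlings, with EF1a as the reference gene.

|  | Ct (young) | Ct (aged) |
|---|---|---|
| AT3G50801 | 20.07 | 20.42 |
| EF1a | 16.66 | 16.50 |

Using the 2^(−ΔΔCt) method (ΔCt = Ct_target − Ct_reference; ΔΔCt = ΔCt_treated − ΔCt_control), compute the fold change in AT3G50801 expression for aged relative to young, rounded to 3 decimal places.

0.702

ΔCt(young) = 20.070 − 16.660 = 3.410
ΔCt(aged) = 20.420 − 16.500 = 3.920
ΔΔCt = 3.920 − 3.410 = 0.510
Fold change = 2^(−0.510) = 0.7022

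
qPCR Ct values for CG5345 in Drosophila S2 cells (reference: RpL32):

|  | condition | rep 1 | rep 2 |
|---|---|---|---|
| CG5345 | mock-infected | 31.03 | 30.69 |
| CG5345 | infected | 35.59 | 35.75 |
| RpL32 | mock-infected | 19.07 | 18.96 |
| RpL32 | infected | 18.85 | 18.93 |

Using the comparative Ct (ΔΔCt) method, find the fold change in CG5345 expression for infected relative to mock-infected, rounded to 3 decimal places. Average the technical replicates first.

Mean Ct: CG5345 mock-infected 30.860; CG5345 infected 35.670; RpL32 mock-infected 19.015; RpL32 infected 18.890
ΔCt(mock-infected) = 30.860 − 19.015 = 11.845
ΔCt(infected) = 35.670 − 18.890 = 16.780
ΔΔCt = 16.780 − 11.845 = 4.935
Fold change = 2^(−4.935) = 0.0327

0.033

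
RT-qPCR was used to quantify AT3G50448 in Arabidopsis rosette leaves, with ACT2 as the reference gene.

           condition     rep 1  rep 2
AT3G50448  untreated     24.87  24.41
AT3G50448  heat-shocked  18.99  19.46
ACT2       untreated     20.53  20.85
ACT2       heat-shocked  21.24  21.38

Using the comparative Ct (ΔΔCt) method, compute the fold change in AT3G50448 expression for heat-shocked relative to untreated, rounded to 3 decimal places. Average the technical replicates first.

65.572

Mean Ct: AT3G50448 untreated 24.640; AT3G50448 heat-shocked 19.225; ACT2 untreated 20.690; ACT2 heat-shocked 21.310
ΔCt(untreated) = 24.640 − 20.690 = 3.950
ΔCt(heat-shocked) = 19.225 − 21.310 = -2.085
ΔΔCt = -2.085 − 3.950 = -6.035
Fold change = 2^(−(-6.035)) = 2^6.035 = 65.5716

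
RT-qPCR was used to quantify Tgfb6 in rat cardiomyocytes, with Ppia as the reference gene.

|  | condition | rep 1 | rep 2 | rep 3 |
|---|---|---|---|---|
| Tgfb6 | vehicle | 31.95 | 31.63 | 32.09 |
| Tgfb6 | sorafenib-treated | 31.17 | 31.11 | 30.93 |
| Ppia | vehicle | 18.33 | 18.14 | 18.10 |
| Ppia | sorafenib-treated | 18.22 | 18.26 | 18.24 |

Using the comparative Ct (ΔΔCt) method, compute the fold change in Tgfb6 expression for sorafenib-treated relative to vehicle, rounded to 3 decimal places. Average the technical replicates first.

Mean Ct: Tgfb6 vehicle 31.890; Tgfb6 sorafenib-treated 31.070; Ppia vehicle 18.190; Ppia sorafenib-treated 18.240
ΔCt(vehicle) = 31.890 − 18.190 = 13.700
ΔCt(sorafenib-treated) = 31.070 − 18.240 = 12.830
ΔΔCt = 12.830 − 13.700 = -0.870
Fold change = 2^(−(-0.870)) = 2^0.870 = 1.8277

1.828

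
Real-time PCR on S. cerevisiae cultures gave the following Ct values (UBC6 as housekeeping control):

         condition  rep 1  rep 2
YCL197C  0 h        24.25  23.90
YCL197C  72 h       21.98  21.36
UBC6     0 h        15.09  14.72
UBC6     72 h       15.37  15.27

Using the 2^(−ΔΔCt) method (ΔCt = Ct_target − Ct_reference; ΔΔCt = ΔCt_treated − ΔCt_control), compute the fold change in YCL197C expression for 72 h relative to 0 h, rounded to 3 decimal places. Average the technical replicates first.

7.062

Mean Ct: YCL197C 0 h 24.075; YCL197C 72 h 21.670; UBC6 0 h 14.905; UBC6 72 h 15.320
ΔCt(0 h) = 24.075 − 14.905 = 9.170
ΔCt(72 h) = 21.670 − 15.320 = 6.350
ΔΔCt = 6.350 − 9.170 = -2.820
Fold change = 2^(−(-2.820)) = 2^2.820 = 7.0616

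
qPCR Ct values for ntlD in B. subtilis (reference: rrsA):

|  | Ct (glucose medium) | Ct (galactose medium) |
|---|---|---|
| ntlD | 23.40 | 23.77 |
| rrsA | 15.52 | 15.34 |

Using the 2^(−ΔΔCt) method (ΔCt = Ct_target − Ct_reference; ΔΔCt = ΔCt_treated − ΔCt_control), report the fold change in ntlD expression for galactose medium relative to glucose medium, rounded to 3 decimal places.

0.683

ΔCt(glucose medium) = 23.400 − 15.520 = 7.880
ΔCt(galactose medium) = 23.770 − 15.340 = 8.430
ΔΔCt = 8.430 − 7.880 = 0.550
Fold change = 2^(−0.550) = 0.6830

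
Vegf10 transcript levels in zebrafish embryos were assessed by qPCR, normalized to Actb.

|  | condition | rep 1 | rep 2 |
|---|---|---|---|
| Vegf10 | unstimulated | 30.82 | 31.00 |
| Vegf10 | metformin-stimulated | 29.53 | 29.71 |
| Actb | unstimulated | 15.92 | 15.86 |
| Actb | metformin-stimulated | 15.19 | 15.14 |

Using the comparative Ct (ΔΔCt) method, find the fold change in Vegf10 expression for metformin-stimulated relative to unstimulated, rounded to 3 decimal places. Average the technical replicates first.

Mean Ct: Vegf10 unstimulated 30.910; Vegf10 metformin-stimulated 29.620; Actb unstimulated 15.890; Actb metformin-stimulated 15.165
ΔCt(unstimulated) = 30.910 − 15.890 = 15.020
ΔCt(metformin-stimulated) = 29.620 − 15.165 = 14.455
ΔΔCt = 14.455 − 15.020 = -0.565
Fold change = 2^(−(-0.565)) = 2^0.565 = 1.4794

1.479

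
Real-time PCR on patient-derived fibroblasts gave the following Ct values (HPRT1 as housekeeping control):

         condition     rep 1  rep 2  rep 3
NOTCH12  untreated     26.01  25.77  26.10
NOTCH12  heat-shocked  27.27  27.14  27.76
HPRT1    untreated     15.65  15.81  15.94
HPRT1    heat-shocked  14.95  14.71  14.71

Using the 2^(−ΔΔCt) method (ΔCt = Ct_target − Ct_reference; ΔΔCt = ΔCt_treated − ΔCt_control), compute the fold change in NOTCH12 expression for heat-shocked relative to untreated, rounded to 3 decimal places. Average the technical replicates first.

0.184

Mean Ct: NOTCH12 untreated 25.960; NOTCH12 heat-shocked 27.390; HPRT1 untreated 15.800; HPRT1 heat-shocked 14.790
ΔCt(untreated) = 25.960 − 15.800 = 10.160
ΔCt(heat-shocked) = 27.390 − 14.790 = 12.600
ΔΔCt = 12.600 − 10.160 = 2.440
Fold change = 2^(−2.440) = 0.1843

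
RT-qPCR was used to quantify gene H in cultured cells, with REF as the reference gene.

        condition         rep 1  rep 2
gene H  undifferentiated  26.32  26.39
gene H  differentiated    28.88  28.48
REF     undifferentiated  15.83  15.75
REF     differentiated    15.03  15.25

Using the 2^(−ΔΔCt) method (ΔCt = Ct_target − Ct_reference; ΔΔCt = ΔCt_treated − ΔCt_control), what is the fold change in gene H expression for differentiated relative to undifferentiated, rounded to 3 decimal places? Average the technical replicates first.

Mean Ct: gene H undifferentiated 26.355; gene H differentiated 28.680; REF undifferentiated 15.790; REF differentiated 15.140
ΔCt(undifferentiated) = 26.355 − 15.790 = 10.565
ΔCt(differentiated) = 28.680 − 15.140 = 13.540
ΔΔCt = 13.540 − 10.565 = 2.975
Fold change = 2^(−2.975) = 0.1272

0.127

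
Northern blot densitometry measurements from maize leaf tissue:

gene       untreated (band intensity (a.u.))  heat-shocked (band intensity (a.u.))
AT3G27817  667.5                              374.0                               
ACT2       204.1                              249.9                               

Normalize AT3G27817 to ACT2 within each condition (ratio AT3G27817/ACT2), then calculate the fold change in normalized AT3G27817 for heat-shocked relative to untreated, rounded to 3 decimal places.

0.458

AT3G27817/ACT2 (untreated) = 667.5 / 204.1 = 3.2705
AT3G27817/ACT2 (heat-shocked) = 374.0 / 249.9 = 1.4966
Fold change = 1.4966 / 3.2705 = 0.4576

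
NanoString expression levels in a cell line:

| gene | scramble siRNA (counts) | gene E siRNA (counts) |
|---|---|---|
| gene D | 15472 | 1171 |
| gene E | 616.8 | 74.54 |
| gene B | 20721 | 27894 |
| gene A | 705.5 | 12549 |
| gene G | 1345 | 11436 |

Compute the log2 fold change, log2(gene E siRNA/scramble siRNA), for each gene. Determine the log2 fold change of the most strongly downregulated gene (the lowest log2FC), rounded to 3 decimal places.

-3.724

log2(1171/15472) = -3.724  (gene D)
log2(74.54/616.8) = -3.049  (gene E)
log2(27894/20721) = 0.429  (gene B)
log2(12549/705.5) = 4.153  (gene A)
log2(11436/1345) = 3.088  (gene G)
gene D is most strongly downregulated.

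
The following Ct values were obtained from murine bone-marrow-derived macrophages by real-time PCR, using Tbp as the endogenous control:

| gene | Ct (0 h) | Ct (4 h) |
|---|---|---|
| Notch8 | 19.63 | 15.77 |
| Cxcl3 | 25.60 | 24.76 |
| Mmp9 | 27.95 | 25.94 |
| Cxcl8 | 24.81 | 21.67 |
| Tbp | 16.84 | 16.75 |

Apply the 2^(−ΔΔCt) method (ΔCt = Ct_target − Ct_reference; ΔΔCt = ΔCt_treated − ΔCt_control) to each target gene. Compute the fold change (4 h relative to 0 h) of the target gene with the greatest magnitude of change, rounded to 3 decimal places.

Notch8: ΔΔCt = (15.77−16.75) − (19.63−16.84) = -0.98 − 2.79 = -3.77; fold change = 2^3.77 = 13.642
Cxcl3: ΔΔCt = (24.76−16.75) − (25.60−16.84) = 8.01 − 8.76 = -0.75; fold change = 2^0.75 = 1.682
Mmp9: ΔΔCt = (25.94−16.75) − (27.95−16.84) = 9.19 − 11.11 = -1.92; fold change = 2^1.92 = 3.784
Cxcl8: ΔΔCt = (21.67−16.75) − (24.81−16.84) = 4.92 − 7.97 = -3.05; fold change = 2^3.05 = 8.282
Notch8 has the largest |ΔΔCt| = 3.77.

13.642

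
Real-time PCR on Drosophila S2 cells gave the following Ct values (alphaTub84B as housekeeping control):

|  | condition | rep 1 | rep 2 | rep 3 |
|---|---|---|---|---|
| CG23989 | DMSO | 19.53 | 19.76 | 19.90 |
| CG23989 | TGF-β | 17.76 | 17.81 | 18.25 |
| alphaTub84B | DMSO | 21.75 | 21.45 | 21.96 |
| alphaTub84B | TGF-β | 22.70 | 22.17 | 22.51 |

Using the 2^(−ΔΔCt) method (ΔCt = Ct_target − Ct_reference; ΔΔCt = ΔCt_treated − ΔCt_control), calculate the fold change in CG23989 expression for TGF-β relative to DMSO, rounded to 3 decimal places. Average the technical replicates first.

5.776

Mean Ct: CG23989 DMSO 19.730; CG23989 TGF-β 17.940; alphaTub84B DMSO 21.720; alphaTub84B TGF-β 22.460
ΔCt(DMSO) = 19.730 − 21.720 = -1.990
ΔCt(TGF-β) = 17.940 − 22.460 = -4.520
ΔΔCt = -4.520 − (-1.990) = -2.530
Fold change = 2^(−(-2.530)) = 2^2.530 = 5.7757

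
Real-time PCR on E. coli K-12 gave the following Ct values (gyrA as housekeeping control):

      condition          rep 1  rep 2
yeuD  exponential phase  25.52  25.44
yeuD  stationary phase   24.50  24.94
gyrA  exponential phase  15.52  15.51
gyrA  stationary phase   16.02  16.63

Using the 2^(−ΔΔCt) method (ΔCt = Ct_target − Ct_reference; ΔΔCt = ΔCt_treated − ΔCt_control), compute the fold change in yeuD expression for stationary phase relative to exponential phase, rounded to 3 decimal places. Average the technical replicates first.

2.969

Mean Ct: yeuD exponential phase 25.480; yeuD stationary phase 24.720; gyrA exponential phase 15.515; gyrA stationary phase 16.325
ΔCt(exponential phase) = 25.480 − 15.515 = 9.965
ΔCt(stationary phase) = 24.720 − 16.325 = 8.395
ΔΔCt = 8.395 − 9.965 = -1.570
Fold change = 2^(−(-1.570)) = 2^1.570 = 2.9690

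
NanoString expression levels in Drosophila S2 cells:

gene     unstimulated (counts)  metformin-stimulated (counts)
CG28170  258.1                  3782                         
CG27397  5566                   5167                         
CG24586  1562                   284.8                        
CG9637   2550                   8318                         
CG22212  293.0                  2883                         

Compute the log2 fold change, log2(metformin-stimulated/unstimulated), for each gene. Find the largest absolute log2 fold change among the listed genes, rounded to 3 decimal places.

3.873

log2(3782/258.1) = 3.873  (CG28170)
log2(5167/5566) = -0.107  (CG27397)
log2(284.8/1562) = -2.455  (CG24586)
log2(8318/2550) = 1.706  (CG9637)
log2(2883/293.0) = 3.299  (CG22212)
The largest magnitude belongs to CG28170.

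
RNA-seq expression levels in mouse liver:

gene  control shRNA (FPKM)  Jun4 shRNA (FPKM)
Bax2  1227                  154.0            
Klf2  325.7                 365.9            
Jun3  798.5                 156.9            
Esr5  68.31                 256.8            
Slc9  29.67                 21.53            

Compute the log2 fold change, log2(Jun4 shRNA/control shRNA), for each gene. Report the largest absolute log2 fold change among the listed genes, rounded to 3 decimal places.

log2(154.0/1227) = -2.994  (Bax2)
log2(365.9/325.7) = 0.168  (Klf2)
log2(156.9/798.5) = -2.347  (Jun3)
log2(256.8/68.31) = 1.910  (Esr5)
log2(21.53/29.67) = -0.463  (Slc9)
The largest magnitude belongs to Bax2.

2.994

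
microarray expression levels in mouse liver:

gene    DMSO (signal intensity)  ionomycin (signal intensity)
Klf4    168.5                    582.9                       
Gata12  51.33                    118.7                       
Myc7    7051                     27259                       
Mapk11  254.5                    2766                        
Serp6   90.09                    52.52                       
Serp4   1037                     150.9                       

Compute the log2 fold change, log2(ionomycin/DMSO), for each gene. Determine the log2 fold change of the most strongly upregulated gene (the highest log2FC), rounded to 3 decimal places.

3.442

log2(582.9/168.5) = 1.790  (Klf4)
log2(118.7/51.33) = 1.209  (Gata12)
log2(27259/7051) = 1.951  (Myc7)
log2(2766/254.5) = 3.442  (Mapk11)
log2(52.52/90.09) = -0.779  (Serp6)
log2(150.9/1037) = -2.781  (Serp4)
Mapk11 is most strongly upregulated.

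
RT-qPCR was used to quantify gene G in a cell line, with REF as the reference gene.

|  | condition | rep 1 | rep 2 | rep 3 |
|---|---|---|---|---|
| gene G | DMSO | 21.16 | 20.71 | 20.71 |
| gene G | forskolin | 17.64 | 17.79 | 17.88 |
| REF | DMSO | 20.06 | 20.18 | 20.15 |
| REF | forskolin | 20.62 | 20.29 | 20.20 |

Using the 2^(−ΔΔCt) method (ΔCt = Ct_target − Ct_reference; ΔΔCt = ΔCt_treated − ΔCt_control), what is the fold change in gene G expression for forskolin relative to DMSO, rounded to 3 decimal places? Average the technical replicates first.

Mean Ct: gene G DMSO 20.860; gene G forskolin 17.770; REF DMSO 20.130; REF forskolin 20.370
ΔCt(DMSO) = 20.860 − 20.130 = 0.730
ΔCt(forskolin) = 17.770 − 20.370 = -2.600
ΔΔCt = -2.600 − 0.730 = -3.330
Fold change = 2^(−(-3.330)) = 2^3.330 = 10.0561

10.056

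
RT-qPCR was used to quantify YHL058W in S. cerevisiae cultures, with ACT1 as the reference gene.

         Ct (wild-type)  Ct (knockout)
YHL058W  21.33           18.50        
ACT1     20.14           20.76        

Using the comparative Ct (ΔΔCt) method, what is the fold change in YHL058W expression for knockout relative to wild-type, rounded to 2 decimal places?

ΔCt(wild-type) = 21.330 − 20.140 = 1.190
ΔCt(knockout) = 18.500 − 20.760 = -2.260
ΔΔCt = -2.260 − 1.190 = -3.450
Fold change = 2^(−(-3.450)) = 2^3.450 = 10.928

10.93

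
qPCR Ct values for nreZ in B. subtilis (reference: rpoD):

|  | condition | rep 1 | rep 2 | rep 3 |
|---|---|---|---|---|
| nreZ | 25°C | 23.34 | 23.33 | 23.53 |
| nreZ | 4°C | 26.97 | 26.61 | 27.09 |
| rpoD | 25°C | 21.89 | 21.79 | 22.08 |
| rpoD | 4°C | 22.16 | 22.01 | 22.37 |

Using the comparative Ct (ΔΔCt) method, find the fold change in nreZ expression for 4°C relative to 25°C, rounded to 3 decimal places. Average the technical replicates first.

0.107

Mean Ct: nreZ 25°C 23.400; nreZ 4°C 26.890; rpoD 25°C 21.920; rpoD 4°C 22.180
ΔCt(25°C) = 23.400 − 21.920 = 1.480
ΔCt(4°C) = 26.890 − 22.180 = 4.710
ΔΔCt = 4.710 − 1.480 = 3.230
Fold change = 2^(−3.230) = 0.1066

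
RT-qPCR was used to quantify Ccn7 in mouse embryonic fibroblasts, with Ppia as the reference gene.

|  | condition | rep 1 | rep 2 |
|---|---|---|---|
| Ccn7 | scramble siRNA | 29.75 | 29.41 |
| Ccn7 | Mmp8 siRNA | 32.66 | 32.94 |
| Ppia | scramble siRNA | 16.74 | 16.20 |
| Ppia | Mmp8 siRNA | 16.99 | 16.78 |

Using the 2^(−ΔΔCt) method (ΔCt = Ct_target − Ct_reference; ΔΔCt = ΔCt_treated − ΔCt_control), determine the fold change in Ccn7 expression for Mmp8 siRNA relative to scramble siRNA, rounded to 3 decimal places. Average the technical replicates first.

0.143

Mean Ct: Ccn7 scramble siRNA 29.580; Ccn7 Mmp8 siRNA 32.800; Ppia scramble siRNA 16.470; Ppia Mmp8 siRNA 16.885
ΔCt(scramble siRNA) = 29.580 − 16.470 = 13.110
ΔCt(Mmp8 siRNA) = 32.800 − 16.885 = 15.915
ΔΔCt = 15.915 − 13.110 = 2.805
Fold change = 2^(−2.805) = 0.1431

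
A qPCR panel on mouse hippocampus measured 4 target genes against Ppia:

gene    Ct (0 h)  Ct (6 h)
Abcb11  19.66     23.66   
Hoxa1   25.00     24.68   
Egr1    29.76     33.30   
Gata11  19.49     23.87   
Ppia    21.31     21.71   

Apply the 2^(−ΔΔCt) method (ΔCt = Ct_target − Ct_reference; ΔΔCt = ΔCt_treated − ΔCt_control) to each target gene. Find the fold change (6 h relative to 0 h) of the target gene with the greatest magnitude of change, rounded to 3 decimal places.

0.063

Abcb11: ΔΔCt = (23.66−21.71) − (19.66−21.31) = 1.95 − (-1.65) = 3.60; fold change = 2^-3.60 = 0.082
Hoxa1: ΔΔCt = (24.68−21.71) − (25.00−21.31) = 2.97 − 3.69 = -0.72; fold change = 2^0.72 = 1.647
Egr1: ΔΔCt = (33.30−21.71) − (29.76−21.31) = 11.59 − 8.45 = 3.14; fold change = 2^-3.14 = 0.113
Gata11: ΔΔCt = (23.87−21.71) − (19.49−21.31) = 2.16 − (-1.82) = 3.98; fold change = 2^-3.98 = 0.063
Gata11 has the largest |ΔΔCt| = 3.98.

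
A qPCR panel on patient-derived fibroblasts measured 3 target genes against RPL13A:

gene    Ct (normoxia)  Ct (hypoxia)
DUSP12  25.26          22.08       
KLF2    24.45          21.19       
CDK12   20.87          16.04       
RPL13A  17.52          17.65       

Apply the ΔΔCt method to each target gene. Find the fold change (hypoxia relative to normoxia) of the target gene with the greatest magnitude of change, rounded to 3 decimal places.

DUSP12: ΔΔCt = (22.08−17.65) − (25.26−17.52) = 4.43 − 7.74 = -3.31; fold change = 2^3.31 = 9.918
KLF2: ΔΔCt = (21.19−17.65) − (24.45−17.52) = 3.54 − 6.93 = -3.39; fold change = 2^3.39 = 10.483
CDK12: ΔΔCt = (16.04−17.65) − (20.87−17.52) = -1.61 − 3.35 = -4.96; fold change = 2^4.96 = 31.125
CDK12 has the largest |ΔΔCt| = 4.96.

31.125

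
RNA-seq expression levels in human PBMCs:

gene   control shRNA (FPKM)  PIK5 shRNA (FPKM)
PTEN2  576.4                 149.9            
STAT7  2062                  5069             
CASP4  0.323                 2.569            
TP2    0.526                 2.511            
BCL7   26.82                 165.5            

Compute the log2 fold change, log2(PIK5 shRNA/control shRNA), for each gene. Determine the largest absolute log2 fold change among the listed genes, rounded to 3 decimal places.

log2(149.9/576.4) = -1.943  (PTEN2)
log2(5069/2062) = 1.298  (STAT7)
log2(2.569/0.323) = 2.992  (CASP4)
log2(2.511/0.526) = 2.255  (TP2)
log2(165.5/26.82) = 2.625  (BCL7)
The largest magnitude belongs to CASP4.

2.992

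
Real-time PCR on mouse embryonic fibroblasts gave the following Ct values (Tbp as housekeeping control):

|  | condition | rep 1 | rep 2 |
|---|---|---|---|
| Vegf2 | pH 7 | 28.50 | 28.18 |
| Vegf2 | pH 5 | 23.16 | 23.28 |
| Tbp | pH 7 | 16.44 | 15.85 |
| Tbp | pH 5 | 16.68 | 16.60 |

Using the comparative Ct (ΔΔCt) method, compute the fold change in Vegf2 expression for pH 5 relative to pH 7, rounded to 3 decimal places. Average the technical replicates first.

Mean Ct: Vegf2 pH 7 28.340; Vegf2 pH 5 23.220; Tbp pH 7 16.145; Tbp pH 5 16.640
ΔCt(pH 7) = 28.340 − 16.145 = 12.195
ΔCt(pH 5) = 23.220 − 16.640 = 6.580
ΔΔCt = 6.580 − 12.195 = -5.615
Fold change = 2^(−(-5.615)) = 2^5.615 = 49.0099

49.010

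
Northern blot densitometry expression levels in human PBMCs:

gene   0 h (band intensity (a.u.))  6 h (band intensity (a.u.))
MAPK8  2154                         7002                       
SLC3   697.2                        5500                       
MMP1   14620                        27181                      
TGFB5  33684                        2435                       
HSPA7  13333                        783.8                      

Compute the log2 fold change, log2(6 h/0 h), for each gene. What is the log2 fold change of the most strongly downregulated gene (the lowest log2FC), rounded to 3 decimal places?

log2(7002/2154) = 1.701  (MAPK8)
log2(5500/697.2) = 2.980  (SLC3)
log2(27181/14620) = 0.895  (MMP1)
log2(2435/33684) = -3.790  (TGFB5)
log2(783.8/13333) = -4.088  (HSPA7)
HSPA7 is most strongly downregulated.

-4.088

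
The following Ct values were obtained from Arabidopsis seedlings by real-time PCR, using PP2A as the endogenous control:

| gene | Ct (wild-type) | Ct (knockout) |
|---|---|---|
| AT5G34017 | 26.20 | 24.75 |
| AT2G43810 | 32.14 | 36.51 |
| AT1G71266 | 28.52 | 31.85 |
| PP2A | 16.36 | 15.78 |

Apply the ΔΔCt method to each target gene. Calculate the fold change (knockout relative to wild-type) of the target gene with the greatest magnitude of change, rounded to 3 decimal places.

0.032

AT5G34017: ΔΔCt = (24.75−15.78) − (26.20−16.36) = 8.97 − 9.84 = -0.87; fold change = 2^0.87 = 1.828
AT2G43810: ΔΔCt = (36.51−15.78) − (32.14−16.36) = 20.73 − 15.78 = 4.95; fold change = 2^-4.95 = 0.032
AT1G71266: ΔΔCt = (31.85−15.78) − (28.52−16.36) = 16.07 − 12.16 = 3.91; fold change = 2^-3.91 = 0.067
AT2G43810 has the largest |ΔΔCt| = 4.95.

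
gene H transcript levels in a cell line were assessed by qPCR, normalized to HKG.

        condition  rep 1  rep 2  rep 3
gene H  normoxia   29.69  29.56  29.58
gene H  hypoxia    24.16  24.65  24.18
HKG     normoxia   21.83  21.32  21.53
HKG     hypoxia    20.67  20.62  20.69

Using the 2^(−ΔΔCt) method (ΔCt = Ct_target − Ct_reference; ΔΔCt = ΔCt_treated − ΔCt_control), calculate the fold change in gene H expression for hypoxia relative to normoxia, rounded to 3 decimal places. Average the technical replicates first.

20.821

Mean Ct: gene H normoxia 29.610; gene H hypoxia 24.330; HKG normoxia 21.560; HKG hypoxia 20.660
ΔCt(normoxia) = 29.610 − 21.560 = 8.050
ΔCt(hypoxia) = 24.330 − 20.660 = 3.670
ΔΔCt = 3.670 − 8.050 = -4.380
Fold change = 2^(−(-4.380)) = 2^4.380 = 20.8215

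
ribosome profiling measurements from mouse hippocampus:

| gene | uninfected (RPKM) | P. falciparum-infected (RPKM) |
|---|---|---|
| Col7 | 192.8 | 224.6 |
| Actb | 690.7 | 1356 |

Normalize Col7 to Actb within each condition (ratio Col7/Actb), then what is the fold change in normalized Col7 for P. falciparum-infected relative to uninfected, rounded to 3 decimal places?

Col7/Actb (uninfected) = 192.8 / 690.7 = 0.27914
Col7/Actb (P. falciparum-infected) = 224.6 / 1356 = 0.16563
Fold change = 0.16563 / 0.27914 = 0.5934

0.593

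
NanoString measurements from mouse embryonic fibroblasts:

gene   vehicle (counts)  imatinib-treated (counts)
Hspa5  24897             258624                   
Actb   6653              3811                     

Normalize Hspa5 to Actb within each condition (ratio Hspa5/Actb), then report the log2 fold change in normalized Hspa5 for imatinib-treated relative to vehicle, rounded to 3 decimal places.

4.181

Hspa5/Actb (vehicle) = 24897 / 6653 = 3.7422
Hspa5/Actb (imatinib-treated) = 258624 / 3811 = 67.863
Fold change = 67.863 / 3.7422 = 18.1343
log2(18.1343) = 4.1806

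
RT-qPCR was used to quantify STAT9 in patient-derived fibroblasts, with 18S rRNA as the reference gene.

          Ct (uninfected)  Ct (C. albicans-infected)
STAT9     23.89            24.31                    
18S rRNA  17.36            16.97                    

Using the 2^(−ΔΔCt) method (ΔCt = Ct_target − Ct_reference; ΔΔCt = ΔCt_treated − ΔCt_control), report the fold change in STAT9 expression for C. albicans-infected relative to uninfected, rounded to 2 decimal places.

0.57

ΔCt(uninfected) = 23.890 − 17.360 = 6.530
ΔCt(C. albicans-infected) = 24.310 − 16.970 = 7.340
ΔΔCt = 7.340 − 6.530 = 0.810
Fold change = 2^(−0.810) = 0.570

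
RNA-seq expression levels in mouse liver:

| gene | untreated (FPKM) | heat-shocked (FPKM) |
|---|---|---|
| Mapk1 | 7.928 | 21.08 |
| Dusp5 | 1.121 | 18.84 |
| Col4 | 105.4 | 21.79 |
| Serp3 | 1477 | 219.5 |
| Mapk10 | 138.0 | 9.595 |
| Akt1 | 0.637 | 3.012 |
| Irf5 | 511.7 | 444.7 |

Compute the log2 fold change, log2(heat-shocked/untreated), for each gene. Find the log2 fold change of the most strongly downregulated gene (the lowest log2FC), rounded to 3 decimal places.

-3.846

log2(21.08/7.928) = 1.411  (Mapk1)
log2(18.84/1.121) = 4.071  (Dusp5)
log2(21.79/105.4) = -2.274  (Col4)
log2(219.5/1477) = -2.750  (Serp3)
log2(9.595/138.0) = -3.846  (Mapk10)
log2(3.012/0.637) = 2.241  (Akt1)
log2(444.7/511.7) = -0.202  (Irf5)
Mapk10 is most strongly downregulated.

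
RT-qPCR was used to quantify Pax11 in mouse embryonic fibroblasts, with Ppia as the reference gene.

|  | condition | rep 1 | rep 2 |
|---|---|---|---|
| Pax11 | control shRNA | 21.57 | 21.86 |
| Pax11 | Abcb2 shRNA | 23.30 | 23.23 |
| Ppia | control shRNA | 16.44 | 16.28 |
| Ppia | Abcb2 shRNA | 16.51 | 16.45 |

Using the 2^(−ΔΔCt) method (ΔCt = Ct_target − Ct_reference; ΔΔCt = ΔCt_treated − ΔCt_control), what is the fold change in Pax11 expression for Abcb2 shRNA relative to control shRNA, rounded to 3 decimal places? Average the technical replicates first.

0.371

Mean Ct: Pax11 control shRNA 21.715; Pax11 Abcb2 shRNA 23.265; Ppia control shRNA 16.360; Ppia Abcb2 shRNA 16.480
ΔCt(control shRNA) = 21.715 − 16.360 = 5.355
ΔCt(Abcb2 shRNA) = 23.265 − 16.480 = 6.785
ΔΔCt = 6.785 − 5.355 = 1.430
Fold change = 2^(−1.430) = 0.3711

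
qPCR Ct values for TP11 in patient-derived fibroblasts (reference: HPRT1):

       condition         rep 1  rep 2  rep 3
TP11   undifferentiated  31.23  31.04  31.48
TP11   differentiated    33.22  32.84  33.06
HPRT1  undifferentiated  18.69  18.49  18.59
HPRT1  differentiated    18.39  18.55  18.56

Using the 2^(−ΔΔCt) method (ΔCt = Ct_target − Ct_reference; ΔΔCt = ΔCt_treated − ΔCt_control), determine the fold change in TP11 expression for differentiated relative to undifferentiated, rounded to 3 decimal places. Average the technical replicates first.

Mean Ct: TP11 undifferentiated 31.250; TP11 differentiated 33.040; HPRT1 undifferentiated 18.590; HPRT1 differentiated 18.500
ΔCt(undifferentiated) = 31.250 − 18.590 = 12.660
ΔCt(differentiated) = 33.040 − 18.500 = 14.540
ΔΔCt = 14.540 − 12.660 = 1.880
Fold change = 2^(−1.880) = 0.2717

0.272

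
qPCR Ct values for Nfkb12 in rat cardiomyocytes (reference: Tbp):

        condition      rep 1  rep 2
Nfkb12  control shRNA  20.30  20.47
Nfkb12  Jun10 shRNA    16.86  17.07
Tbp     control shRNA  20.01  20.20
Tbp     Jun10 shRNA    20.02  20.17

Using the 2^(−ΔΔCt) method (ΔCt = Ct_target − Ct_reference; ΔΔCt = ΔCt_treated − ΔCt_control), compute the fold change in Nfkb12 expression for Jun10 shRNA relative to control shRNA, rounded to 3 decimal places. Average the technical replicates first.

10.629

Mean Ct: Nfkb12 control shRNA 20.385; Nfkb12 Jun10 shRNA 16.965; Tbp control shRNA 20.105; Tbp Jun10 shRNA 20.095
ΔCt(control shRNA) = 20.385 − 20.105 = 0.280
ΔCt(Jun10 shRNA) = 16.965 − 20.095 = -3.130
ΔΔCt = -3.130 − 0.280 = -3.410
Fold change = 2^(−(-3.410)) = 2^3.410 = 10.6295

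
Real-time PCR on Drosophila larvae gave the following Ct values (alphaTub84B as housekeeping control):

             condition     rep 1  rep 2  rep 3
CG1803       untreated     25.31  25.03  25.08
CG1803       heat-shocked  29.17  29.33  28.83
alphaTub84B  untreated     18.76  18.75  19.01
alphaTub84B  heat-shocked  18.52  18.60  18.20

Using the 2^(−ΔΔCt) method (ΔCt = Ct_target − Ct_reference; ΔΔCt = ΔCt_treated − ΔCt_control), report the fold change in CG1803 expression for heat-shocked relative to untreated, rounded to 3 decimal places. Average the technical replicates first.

0.048

Mean Ct: CG1803 untreated 25.140; CG1803 heat-shocked 29.110; alphaTub84B untreated 18.840; alphaTub84B heat-shocked 18.440
ΔCt(untreated) = 25.140 − 18.840 = 6.300
ΔCt(heat-shocked) = 29.110 − 18.440 = 10.670
ΔΔCt = 10.670 − 6.300 = 4.370
Fold change = 2^(−4.370) = 0.0484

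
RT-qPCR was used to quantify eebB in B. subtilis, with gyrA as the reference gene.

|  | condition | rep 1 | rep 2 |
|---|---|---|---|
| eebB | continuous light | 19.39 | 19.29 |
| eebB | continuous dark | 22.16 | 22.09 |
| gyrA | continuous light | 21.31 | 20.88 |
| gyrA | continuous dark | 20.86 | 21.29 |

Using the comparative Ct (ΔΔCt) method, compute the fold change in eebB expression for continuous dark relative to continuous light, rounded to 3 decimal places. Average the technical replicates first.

0.143

Mean Ct: eebB continuous light 19.340; eebB continuous dark 22.125; gyrA continuous light 21.095; gyrA continuous dark 21.075
ΔCt(continuous light) = 19.340 − 21.095 = -1.755
ΔCt(continuous dark) = 22.125 − 21.075 = 1.050
ΔΔCt = 1.050 − (-1.755) = 2.805
Fold change = 2^(−2.805) = 0.1431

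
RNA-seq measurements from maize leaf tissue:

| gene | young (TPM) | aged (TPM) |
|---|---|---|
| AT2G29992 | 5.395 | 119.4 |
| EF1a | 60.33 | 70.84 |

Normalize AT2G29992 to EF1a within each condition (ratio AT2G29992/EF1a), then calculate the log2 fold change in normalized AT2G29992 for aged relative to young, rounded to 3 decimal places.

AT2G29992/EF1a (young) = 5.395 / 60.33 = 0.089425
AT2G29992/EF1a (aged) = 119.4 / 70.84 = 1.6855
Fold change = 1.6855 / 0.089425 = 18.8481
log2(18.8481) = 4.2363

4.236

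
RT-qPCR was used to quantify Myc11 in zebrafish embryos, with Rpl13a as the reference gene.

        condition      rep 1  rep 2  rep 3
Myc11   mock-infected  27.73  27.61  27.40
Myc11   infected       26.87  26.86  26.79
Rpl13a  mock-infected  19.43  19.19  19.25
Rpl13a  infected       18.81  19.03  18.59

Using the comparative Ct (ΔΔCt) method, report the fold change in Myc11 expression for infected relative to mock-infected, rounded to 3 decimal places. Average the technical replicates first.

Mean Ct: Myc11 mock-infected 27.580; Myc11 infected 26.840; Rpl13a mock-infected 19.290; Rpl13a infected 18.810
ΔCt(mock-infected) = 27.580 − 19.290 = 8.290
ΔCt(infected) = 26.840 − 18.810 = 8.030
ΔΔCt = 8.030 − 8.290 = -0.260
Fold change = 2^(−(-0.260)) = 2^0.260 = 1.1975

1.197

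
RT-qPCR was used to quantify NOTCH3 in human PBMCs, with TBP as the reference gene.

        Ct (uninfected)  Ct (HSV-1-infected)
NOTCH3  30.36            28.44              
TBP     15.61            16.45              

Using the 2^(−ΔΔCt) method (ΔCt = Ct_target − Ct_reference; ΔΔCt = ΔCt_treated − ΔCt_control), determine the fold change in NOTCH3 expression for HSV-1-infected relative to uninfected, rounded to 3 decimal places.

6.774

ΔCt(uninfected) = 30.360 − 15.610 = 14.750
ΔCt(HSV-1-infected) = 28.440 − 16.450 = 11.990
ΔΔCt = 11.990 − 14.750 = -2.760
Fold change = 2^(−(-2.760)) = 2^2.760 = 6.7740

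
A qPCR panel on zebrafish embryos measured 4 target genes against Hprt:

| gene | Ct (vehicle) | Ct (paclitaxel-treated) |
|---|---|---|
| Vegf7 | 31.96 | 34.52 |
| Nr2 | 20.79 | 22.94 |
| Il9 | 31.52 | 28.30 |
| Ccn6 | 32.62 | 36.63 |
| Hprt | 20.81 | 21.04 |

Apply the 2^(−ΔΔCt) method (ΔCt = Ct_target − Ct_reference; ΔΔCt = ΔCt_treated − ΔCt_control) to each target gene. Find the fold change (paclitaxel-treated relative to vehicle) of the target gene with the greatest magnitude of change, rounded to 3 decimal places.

Vegf7: ΔΔCt = (34.52−21.04) − (31.96−20.81) = 13.48 − 11.15 = 2.33; fold change = 2^-2.33 = 0.199
Nr2: ΔΔCt = (22.94−21.04) − (20.79−20.81) = 1.90 − (-0.02) = 1.92; fold change = 2^-1.92 = 0.264
Il9: ΔΔCt = (28.30−21.04) − (31.52−20.81) = 7.26 − 10.71 = -3.45; fold change = 2^3.45 = 10.928
Ccn6: ΔΔCt = (36.63−21.04) − (32.62−20.81) = 15.59 − 11.81 = 3.78; fold change = 2^-3.78 = 0.073
Ccn6 has the largest |ΔΔCt| = 3.78.

0.073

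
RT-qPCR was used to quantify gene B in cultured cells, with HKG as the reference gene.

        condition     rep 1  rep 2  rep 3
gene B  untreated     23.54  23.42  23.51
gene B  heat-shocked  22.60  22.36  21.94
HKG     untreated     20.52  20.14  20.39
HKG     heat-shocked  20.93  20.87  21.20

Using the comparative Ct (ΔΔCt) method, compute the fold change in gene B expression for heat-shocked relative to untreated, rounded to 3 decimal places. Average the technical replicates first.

3.580

Mean Ct: gene B untreated 23.490; gene B heat-shocked 22.300; HKG untreated 20.350; HKG heat-shocked 21.000
ΔCt(untreated) = 23.490 − 20.350 = 3.140
ΔCt(heat-shocked) = 22.300 − 21.000 = 1.300
ΔΔCt = 1.300 − 3.140 = -1.840
Fold change = 2^(−(-1.840)) = 2^1.840 = 3.5801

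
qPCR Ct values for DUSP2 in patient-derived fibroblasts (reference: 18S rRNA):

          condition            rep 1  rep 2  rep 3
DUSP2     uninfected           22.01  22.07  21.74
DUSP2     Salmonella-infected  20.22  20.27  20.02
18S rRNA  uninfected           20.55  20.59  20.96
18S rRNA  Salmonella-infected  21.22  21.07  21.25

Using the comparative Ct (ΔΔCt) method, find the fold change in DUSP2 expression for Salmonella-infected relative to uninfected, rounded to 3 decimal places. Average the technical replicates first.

Mean Ct: DUSP2 uninfected 21.940; DUSP2 Salmonella-infected 20.170; 18S rRNA uninfected 20.700; 18S rRNA Salmonella-infected 21.180
ΔCt(uninfected) = 21.940 − 20.700 = 1.240
ΔCt(Salmonella-infected) = 20.170 − 21.180 = -1.010
ΔΔCt = -1.010 − 1.240 = -2.250
Fold change = 2^(−(-2.250)) = 2^2.250 = 4.7568

4.757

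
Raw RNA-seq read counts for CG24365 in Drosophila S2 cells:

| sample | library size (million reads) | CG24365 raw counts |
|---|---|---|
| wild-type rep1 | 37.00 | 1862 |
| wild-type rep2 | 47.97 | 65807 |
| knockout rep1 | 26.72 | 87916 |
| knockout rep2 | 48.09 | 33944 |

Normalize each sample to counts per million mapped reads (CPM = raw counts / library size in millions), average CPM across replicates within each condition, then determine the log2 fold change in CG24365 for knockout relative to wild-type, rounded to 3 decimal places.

1.491

CPM(wild-type rep1) = 1862 / 37.00 = 50.3243
CPM(wild-type rep2) = 65807 / 47.97 = 1371.8366
CPM(knockout rep1) = 87916 / 26.72 = 3290.2695
CPM(knockout rep2) = 33944 / 48.09 = 705.8432
mean CPM(wild-type) = 711.0804; mean CPM(knockout) = 1998.0563
Fold change = 1998.0563 / 711.0804 = 2.80989
log2(2.80989) = 1.4905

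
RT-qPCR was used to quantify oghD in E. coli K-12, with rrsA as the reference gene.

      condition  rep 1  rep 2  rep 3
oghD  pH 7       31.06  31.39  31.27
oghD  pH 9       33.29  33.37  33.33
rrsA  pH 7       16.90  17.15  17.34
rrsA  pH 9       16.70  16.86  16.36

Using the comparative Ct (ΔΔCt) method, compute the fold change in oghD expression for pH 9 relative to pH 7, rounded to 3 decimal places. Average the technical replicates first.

0.167

Mean Ct: oghD pH 7 31.240; oghD pH 9 33.330; rrsA pH 7 17.130; rrsA pH 9 16.640
ΔCt(pH 7) = 31.240 − 17.130 = 14.110
ΔCt(pH 9) = 33.330 − 16.640 = 16.690
ΔΔCt = 16.690 − 14.110 = 2.580
Fold change = 2^(−2.580) = 0.1672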